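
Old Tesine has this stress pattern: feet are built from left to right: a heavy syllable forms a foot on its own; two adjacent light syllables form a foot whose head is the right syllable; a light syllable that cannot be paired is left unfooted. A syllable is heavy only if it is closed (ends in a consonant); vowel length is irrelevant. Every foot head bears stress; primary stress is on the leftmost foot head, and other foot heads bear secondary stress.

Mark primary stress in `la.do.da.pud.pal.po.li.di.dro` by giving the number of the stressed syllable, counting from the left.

2

Weights: 1 la L, 2 do L, 3 da L, 4 pud H, 5 pal H, 6 po L, 7 li L, 8 di L, 9 dro L.
Parse left to right (heavy = foot alone; LL = one foot; stranded L unfooted): (la.ˈdo) da (ˈpud) (ˈpal) (po.ˈli) (di.ˈdro).
Foot heads: 2, 4, 5, 7, 9.
Primary stress on the leftmost head = syllable 2.
Primary stress: syllable 2 → la.ˈdo.da.pud.pal.po.li.di.dro.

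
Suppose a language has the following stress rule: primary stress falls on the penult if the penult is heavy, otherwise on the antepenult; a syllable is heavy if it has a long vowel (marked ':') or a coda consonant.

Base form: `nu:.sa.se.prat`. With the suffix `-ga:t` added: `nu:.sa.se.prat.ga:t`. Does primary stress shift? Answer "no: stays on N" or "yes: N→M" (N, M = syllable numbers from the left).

yes: 2→4

Base `nu:.sa.se.prat` (4 syllables):
  Weights: 2 sa L, 3 se L, 4 prat H.
  The penult (syllable 3, se) is light, so stress falls on the antepenult (syllable 2, sa).
  → primary stress on syllable 2.
Suffixed `nu:.sa.se.prat.ga:t` (5 syllables):
  Weights: 3 se L, 4 prat H, 5 ga:t H.
  The penult (syllable 4, prat) is heavy, so it takes stress.
  → primary stress on syllable 4.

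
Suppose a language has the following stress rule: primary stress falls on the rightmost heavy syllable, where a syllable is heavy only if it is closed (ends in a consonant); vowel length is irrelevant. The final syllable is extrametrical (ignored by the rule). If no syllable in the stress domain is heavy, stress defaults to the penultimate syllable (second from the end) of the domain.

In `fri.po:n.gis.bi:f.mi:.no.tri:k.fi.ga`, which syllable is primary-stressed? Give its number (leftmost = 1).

7

The final syllable (9, ga) is extrametrical; the stress domain is syllables 1–8.
Weights: 1 fri L, 2 po:n H, 3 gis H, 4 bi:f H, 5 mi: L, 6 no L, 7 tri:k H, 8 fi L.
Heavy syllables in the domain: 2, 3, 4, 7. The rightmost is syllable 7 (tri:k).
Primary stress: syllable 7 → fri.po:n.gis.bi:f.mi:.no.ˈtri:k.fi.ga.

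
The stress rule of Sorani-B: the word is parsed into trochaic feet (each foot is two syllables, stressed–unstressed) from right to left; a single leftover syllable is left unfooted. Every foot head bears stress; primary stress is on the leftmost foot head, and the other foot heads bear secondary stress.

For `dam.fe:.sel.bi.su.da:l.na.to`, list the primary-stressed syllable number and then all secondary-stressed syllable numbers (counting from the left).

Parse right to left into trochaic (ˈσσ) feet: (ˈdam.fe:) (ˈsel.bi) (ˈsu.da:l) (ˈna.to).
Foot heads (stressed positions): 1, 3, 5, 7.
End Rule Leftmost: primary stress on the leftmost head = syllable 1.
Secondary stress on 3, 5, 7: ˈdam.fe:.ˌsel.bi.ˌsu.da:l.ˌna.to.

primary 1, secondary 3, 5, 7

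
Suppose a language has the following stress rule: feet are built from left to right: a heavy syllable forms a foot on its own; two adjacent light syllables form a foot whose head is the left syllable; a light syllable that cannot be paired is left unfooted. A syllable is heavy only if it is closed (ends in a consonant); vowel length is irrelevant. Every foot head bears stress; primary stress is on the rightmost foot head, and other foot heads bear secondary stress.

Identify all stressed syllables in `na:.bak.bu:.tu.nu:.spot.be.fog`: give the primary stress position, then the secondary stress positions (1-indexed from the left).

Weights: 1 na: L, 2 bak H, 3 bu: L, 4 tu L, 5 nu: L, 6 spot H, 7 be L, 8 fog H.
Parse left to right (heavy = foot alone; LL = one foot; stranded L unfooted): na: (ˈbak) (ˈbu:.tu) nu: (ˈspot) be (ˈfog).
Foot heads: 2, 3, 6, 8.
Primary stress on the rightmost head = syllable 8.
Secondary stress on 2, 3, 6: na:.ˌbak.ˌbu:.tu.nu:.ˌspot.be.ˈfog.

primary 8, secondary 2, 3, 6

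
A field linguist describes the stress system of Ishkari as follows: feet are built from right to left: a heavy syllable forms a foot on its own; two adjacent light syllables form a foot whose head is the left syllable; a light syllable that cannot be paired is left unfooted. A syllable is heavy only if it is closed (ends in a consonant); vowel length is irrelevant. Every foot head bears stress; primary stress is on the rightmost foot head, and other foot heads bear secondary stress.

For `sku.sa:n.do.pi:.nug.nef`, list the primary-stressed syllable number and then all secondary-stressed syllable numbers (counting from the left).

primary 6, secondary 2, 3, 5

Weights: 1 sku L, 2 sa:n H, 3 do L, 4 pi: L, 5 nug H, 6 nef H.
Parse right to left (heavy = foot alone; LL = one foot; stranded L unfooted): sku (ˈsa:n) (ˈdo.pi:) (ˈnug) (ˈnef).
Foot heads: 2, 3, 5, 6.
Primary stress on the rightmost head = syllable 6.
Secondary stress on 2, 3, 5: sku.ˌsa:n.ˌdo.pi:.ˌnug.ˈnef.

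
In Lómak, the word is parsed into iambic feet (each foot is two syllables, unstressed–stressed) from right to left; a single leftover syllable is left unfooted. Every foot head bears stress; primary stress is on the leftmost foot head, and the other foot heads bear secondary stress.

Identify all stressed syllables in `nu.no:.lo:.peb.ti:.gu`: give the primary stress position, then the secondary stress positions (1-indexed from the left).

primary 2, secondary 4, 6

Parse right to left into iambic (σˈσ) feet: (nu.ˈno:) (lo:.ˈpeb) (ti:.ˈgu).
Foot heads (stressed positions): 2, 4, 6.
End Rule Leftmost: primary stress on the leftmost head = syllable 2.
Secondary stress on 4, 6: nu.ˈno:.lo:.ˌpeb.ti:.ˌgu.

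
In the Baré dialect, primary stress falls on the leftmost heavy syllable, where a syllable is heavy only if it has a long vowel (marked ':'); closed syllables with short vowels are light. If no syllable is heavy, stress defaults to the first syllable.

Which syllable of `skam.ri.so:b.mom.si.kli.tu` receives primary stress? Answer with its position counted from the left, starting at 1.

3

Weights: 1 skam L, 2 ri L, 3 so:b H, 4 mom L, 5 si L, 6 kli L, 7 tu L.
Heavy syllables in the domain: 3. The leftmost is syllable 3 (so:b).
Primary stress: syllable 3 → skam.ri.ˈso:b.mom.si.kli.tu.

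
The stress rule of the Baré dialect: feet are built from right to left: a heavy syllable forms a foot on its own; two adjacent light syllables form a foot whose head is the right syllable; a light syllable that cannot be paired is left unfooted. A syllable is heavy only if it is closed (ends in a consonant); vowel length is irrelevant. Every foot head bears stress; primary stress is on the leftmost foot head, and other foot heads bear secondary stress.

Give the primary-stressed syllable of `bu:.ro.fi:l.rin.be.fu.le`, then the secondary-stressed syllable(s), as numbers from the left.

Weights: 1 bu: L, 2 ro L, 3 fi:l H, 4 rin H, 5 be L, 6 fu L, 7 le L.
Parse right to left (heavy = foot alone; LL = one foot; stranded L unfooted): (bu:.ˈro) (ˈfi:l) (ˈrin) be (fu.ˈle).
Foot heads: 2, 3, 4, 7.
Primary stress on the leftmost head = syllable 2.
Secondary stress on 3, 4, 7: bu:.ˈro.ˌfi:l.ˌrin.be.fu.ˌle.

primary 2, secondary 3, 4, 7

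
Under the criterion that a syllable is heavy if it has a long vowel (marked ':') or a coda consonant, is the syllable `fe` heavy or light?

`fe`: short vowel, open (no coda). Short vowel, open → light.

light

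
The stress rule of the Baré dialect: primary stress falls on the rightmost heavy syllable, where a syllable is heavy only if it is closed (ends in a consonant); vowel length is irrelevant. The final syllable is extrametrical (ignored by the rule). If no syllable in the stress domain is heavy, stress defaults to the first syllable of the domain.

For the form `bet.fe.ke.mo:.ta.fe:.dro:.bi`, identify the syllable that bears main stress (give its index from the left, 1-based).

1

The final syllable (8, bi) is extrametrical; the stress domain is syllables 1–7.
Weights: 1 bet H, 2 fe L, 3 ke L, 4 mo: L, 5 ta L, 6 fe: L, 7 dro: L.
Heavy syllables in the domain: 1. The rightmost is syllable 1 (bet).
Primary stress: syllable 1 → ˈbet.fe.ke.mo:.ta.fe:.dro:.bi.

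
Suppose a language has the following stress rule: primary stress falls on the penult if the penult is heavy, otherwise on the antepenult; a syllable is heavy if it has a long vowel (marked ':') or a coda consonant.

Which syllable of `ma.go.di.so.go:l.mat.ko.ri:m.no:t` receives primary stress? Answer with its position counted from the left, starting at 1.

8

Weights: 7 ko L, 8 ri:m H, 9 no:t H.
The penult (syllable 8, ri:m) is heavy, so it takes stress.
Primary stress: syllable 8 → ma.go.di.so.go:l.mat.ko.ˈri:m.no:t.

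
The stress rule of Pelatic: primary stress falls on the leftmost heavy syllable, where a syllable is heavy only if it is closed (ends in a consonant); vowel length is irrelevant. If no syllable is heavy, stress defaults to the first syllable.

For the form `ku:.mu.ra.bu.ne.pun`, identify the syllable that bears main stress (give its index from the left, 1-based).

6

Weights: 1 ku: L, 2 mu L, 3 ra L, 4 bu L, 5 ne L, 6 pun H.
Heavy syllables in the domain: 6. The leftmost is syllable 6 (pun).
Primary stress: syllable 6 → ku:.mu.ra.bu.ne.ˈpun.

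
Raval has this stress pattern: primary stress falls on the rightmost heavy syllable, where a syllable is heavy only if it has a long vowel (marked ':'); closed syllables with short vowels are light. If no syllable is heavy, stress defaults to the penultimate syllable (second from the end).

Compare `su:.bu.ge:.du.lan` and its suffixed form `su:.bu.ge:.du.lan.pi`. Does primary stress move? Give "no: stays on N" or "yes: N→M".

no: stays on 3

Base `su:.bu.ge:.du.lan` (5 syllables):
  Weights: 1 su: H, 2 bu L, 3 ge: H, 4 du L, 5 lan L.
  Heavy syllables in the domain: 1, 3. The rightmost is syllable 3 (ge:).
  → primary stress on syllable 3.
Suffixed `su:.bu.ge:.du.lan.pi` (6 syllables):
  Weights: 1 su: H, 2 bu L, 3 ge: H, 4 du L, 5 lan L, 6 pi L.
  Heavy syllables in the domain: 1, 3. The rightmost is syllable 3 (ge:).
  → primary stress on syllable 3.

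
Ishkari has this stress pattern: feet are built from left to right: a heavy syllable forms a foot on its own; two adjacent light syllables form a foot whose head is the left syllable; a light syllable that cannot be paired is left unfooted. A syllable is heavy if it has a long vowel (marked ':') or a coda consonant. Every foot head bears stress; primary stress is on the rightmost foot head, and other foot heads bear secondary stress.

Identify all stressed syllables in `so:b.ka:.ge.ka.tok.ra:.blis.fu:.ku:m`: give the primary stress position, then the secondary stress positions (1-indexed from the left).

primary 9, secondary 1, 2, 3, 5, 6, 7, 8

Weights: 1 so:b H, 2 ka: H, 3 ge L, 4 ka L, 5 tok H, 6 ra: H, 7 blis H, 8 fu: H, 9 ku:m H.
Parse left to right (heavy = foot alone; LL = one foot; stranded L unfooted): (ˈso:b) (ˈka:) (ˈge.ka) (ˈtok) (ˈra:) (ˈblis) (ˈfu:) (ˈku:m).
Foot heads: 1, 2, 3, 5, 6, 7, 8, 9.
Primary stress on the rightmost head = syllable 9.
Secondary stress on 1, 2, 3, 5, 6, 7, 8: ˌso:b.ˌka:.ˌge.ka.ˌtok.ˌra:.ˌblis.ˌfu:.ˈku:m.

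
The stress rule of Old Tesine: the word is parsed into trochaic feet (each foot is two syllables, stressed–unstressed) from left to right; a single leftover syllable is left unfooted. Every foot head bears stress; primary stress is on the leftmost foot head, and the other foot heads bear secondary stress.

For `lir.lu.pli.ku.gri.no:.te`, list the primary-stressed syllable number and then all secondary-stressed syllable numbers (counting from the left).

Parse left to right into trochaic (ˈσσ) feet: (ˈlir.lu) (ˈpli.ku) (ˈgri.no:) te. Syllable 7 is left unfooted.
Foot heads (stressed positions): 1, 3, 5.
End Rule Leftmost: primary stress on the leftmost head = syllable 1.
Secondary stress on 3, 5: ˈlir.lu.ˌpli.ku.ˌgri.no:.te.

primary 1, secondary 3, 5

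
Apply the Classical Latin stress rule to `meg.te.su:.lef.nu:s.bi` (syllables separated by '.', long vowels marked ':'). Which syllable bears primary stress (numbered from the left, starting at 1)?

Classical Latin: stress the penult if heavy (long vowel or closed), else the antepenult.
Weights: 4 lef H, 5 nu:s H, 6 bi L.
The penult (syllable 5, nu:s) is heavy, so it takes stress.
Stress on syllable 5: meg.te.su:.lef.ˈnu:s.bi.

5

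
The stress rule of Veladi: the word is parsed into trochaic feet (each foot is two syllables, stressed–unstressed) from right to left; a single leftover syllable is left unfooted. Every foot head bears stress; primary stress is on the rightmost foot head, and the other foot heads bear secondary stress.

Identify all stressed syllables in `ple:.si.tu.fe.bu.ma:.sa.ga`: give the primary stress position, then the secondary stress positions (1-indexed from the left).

primary 7, secondary 1, 3, 5

Parse right to left into trochaic (ˈσσ) feet: (ˈple:.si) (ˈtu.fe) (ˈbu.ma:) (ˈsa.ga).
Foot heads (stressed positions): 1, 3, 5, 7.
End Rule Rightmost: primary stress on the rightmost head = syllable 7.
Secondary stress on 1, 3, 5: ˌple:.si.ˌtu.fe.ˌbu.ma:.ˈsa.ga.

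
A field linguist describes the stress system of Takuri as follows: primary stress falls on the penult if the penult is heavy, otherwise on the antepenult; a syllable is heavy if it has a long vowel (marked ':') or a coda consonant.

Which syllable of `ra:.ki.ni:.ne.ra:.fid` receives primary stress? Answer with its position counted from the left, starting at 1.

Weights: 4 ne L, 5 ra: H, 6 fid H.
The penult (syllable 5, ra:) is heavy, so it takes stress.
Primary stress: syllable 5 → ra:.ki.ni:.ne.ˈra:.fid.

5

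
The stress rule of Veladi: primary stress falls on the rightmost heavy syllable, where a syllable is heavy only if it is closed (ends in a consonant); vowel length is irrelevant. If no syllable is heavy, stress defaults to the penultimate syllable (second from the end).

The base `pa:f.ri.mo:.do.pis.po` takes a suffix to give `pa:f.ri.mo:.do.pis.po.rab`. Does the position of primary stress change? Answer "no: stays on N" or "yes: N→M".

Base `pa:f.ri.mo:.do.pis.po` (6 syllables):
  Weights: 1 pa:f H, 2 ri L, 3 mo: L, 4 do L, 5 pis H, 6 po L.
  Heavy syllables in the domain: 1, 5. The rightmost is syllable 5 (pis).
  → primary stress on syllable 5.
Suffixed `pa:f.ri.mo:.do.pis.po.rab` (7 syllables):
  Weights: 1 pa:f H, 2 ri L, 3 mo: L, 4 do L, 5 pis H, 6 po L, 7 rab H.
  Heavy syllables in the domain: 1, 5, 7. The rightmost is syllable 7 (rab).
  → primary stress on syllable 7.

yes: 5→7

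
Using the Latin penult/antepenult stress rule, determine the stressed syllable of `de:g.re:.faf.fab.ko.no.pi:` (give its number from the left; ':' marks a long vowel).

5

Classical Latin: stress the penult if heavy (long vowel or closed), else the antepenult.
Weights: 5 ko L, 6 no L, 7 pi: H.
The penult (syllable 6, no) is light, so stress falls on the antepenult (syllable 5, ko).
Stress on syllable 5: de:g.re:.faf.fab.ˈko.no.pi:.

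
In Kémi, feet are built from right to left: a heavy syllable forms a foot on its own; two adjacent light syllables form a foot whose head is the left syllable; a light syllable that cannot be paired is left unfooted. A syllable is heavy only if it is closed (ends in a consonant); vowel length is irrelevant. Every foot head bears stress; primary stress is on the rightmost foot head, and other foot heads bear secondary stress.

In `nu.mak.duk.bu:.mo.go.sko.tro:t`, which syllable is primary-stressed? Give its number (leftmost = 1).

8

Weights: 1 nu L, 2 mak H, 3 duk H, 4 bu: L, 5 mo L, 6 go L, 7 sko L, 8 tro:t H.
Parse right to left (heavy = foot alone; LL = one foot; stranded L unfooted): nu (ˈmak) (ˈduk) (ˈbu:.mo) (ˈgo.sko) (ˈtro:t).
Foot heads: 2, 3, 4, 6, 8.
Primary stress on the rightmost head = syllable 8.
Primary stress: syllable 8 → nu.mak.duk.bu:.mo.go.sko.ˈtro:t.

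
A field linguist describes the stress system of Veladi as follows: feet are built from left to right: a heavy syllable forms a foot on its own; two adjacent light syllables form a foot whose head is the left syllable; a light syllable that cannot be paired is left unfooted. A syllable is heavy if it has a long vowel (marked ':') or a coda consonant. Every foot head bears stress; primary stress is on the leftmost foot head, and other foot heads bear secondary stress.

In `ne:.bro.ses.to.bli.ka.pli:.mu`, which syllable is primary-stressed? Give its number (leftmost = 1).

Weights: 1 ne: H, 2 bro L, 3 ses H, 4 to L, 5 bli L, 6 ka L, 7 pli: H, 8 mu L.
Parse left to right (heavy = foot alone; LL = one foot; stranded L unfooted): (ˈne:) bro (ˈses) (ˈto.bli) ka (ˈpli:) mu.
Foot heads: 1, 3, 4, 7.
Primary stress on the leftmost head = syllable 1.
Primary stress: syllable 1 → ˈne:.bro.ses.to.bli.ka.pli:.mu.

1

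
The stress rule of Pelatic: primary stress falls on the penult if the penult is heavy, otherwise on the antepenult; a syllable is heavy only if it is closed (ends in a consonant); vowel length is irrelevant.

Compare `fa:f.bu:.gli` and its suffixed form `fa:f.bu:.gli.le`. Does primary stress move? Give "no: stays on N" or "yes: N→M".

Base `fa:f.bu:.gli` (3 syllables):
  Weights: 1 fa:f H, 2 bu: L, 3 gli L.
  The penult (syllable 2, bu:) is light, so stress falls on the antepenult (syllable 1, fa:f).
  → primary stress on syllable 1.
Suffixed `fa:f.bu:.gli.le` (4 syllables):
  Weights: 2 bu: L, 3 gli L, 4 le L.
  The penult (syllable 3, gli) is light, so stress falls on the antepenult (syllable 2, bu:).
  → primary stress on syllable 2.

yes: 1→2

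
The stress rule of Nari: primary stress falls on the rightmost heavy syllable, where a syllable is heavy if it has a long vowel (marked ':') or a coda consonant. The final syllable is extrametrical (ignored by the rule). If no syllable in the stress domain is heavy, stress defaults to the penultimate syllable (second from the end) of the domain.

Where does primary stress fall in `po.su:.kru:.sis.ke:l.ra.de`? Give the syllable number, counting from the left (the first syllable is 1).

The final syllable (7, de) is extrametrical; the stress domain is syllables 1–6.
Weights: 1 po L, 2 su: H, 3 kru: H, 4 sis H, 5 ke:l H, 6 ra L.
Heavy syllables in the domain: 2, 3, 4, 5. The rightmost is syllable 5 (ke:l).
Primary stress: syllable 5 → po.su:.kru:.sis.ˈke:l.ra.de.

5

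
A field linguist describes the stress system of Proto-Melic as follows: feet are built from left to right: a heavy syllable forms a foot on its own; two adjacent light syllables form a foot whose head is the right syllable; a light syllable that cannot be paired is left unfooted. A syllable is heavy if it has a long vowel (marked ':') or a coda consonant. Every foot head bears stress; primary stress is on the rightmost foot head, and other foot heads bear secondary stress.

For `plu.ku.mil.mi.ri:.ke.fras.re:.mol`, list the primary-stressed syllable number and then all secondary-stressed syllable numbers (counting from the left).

Weights: 1 plu L, 2 ku L, 3 mil H, 4 mi L, 5 ri: H, 6 ke L, 7 fras H, 8 re: H, 9 mol H.
Parse left to right (heavy = foot alone; LL = one foot; stranded L unfooted): (plu.ˈku) (ˈmil) mi (ˈri:) ke (ˈfras) (ˈre:) (ˈmol).
Foot heads: 2, 3, 5, 7, 8, 9.
Primary stress on the rightmost head = syllable 9.
Secondary stress on 2, 3, 5, 7, 8: plu.ˌku.ˌmil.mi.ˌri:.ke.ˌfras.ˌre:.ˈmol.

primary 9, secondary 2, 3, 5, 7, 8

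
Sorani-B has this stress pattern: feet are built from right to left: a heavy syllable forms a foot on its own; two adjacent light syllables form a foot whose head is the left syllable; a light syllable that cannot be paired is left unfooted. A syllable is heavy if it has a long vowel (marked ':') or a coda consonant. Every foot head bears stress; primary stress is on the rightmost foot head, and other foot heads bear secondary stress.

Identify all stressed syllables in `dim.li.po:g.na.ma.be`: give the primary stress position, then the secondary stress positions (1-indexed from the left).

primary 5, secondary 1, 3

Weights: 1 dim H, 2 li L, 3 po:g H, 4 na L, 5 ma L, 6 be L.
Parse right to left (heavy = foot alone; LL = one foot; stranded L unfooted): (ˈdim) li (ˈpo:g) na (ˈma.be).
Foot heads: 1, 3, 5.
Primary stress on the rightmost head = syllable 5.
Secondary stress on 1, 3: ˌdim.li.ˌpo:g.na.ˈma.be.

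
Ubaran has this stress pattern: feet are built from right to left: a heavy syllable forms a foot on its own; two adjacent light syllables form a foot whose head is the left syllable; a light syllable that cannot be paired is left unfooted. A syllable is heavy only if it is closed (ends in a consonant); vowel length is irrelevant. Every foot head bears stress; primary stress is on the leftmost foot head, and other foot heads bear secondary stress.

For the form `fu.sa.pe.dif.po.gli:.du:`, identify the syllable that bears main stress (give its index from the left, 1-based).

2

Weights: 1 fu L, 2 sa L, 3 pe L, 4 dif H, 5 po L, 6 gli: L, 7 du: L.
Parse right to left (heavy = foot alone; LL = one foot; stranded L unfooted): fu (ˈsa.pe) (ˈdif) po (ˈgli:.du:).
Foot heads: 2, 4, 6.
Primary stress on the leftmost head = syllable 2.
Primary stress: syllable 2 → fu.ˈsa.pe.dif.po.gli:.du:.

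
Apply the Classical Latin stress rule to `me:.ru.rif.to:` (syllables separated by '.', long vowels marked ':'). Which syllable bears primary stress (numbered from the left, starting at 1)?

Classical Latin: stress the penult if heavy (long vowel or closed), else the antepenult.
Weights: 2 ru L, 3 rif H, 4 to: H.
The penult (syllable 3, rif) is heavy, so it takes stress.
Stress on syllable 3: me:.ru.ˈrif.to:.

3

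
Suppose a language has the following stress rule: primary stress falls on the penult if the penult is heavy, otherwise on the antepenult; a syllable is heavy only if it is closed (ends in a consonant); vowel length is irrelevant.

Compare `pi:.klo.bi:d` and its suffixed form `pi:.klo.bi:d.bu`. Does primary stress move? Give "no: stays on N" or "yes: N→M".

yes: 1→3

Base `pi:.klo.bi:d` (3 syllables):
  Weights: 1 pi: L, 2 klo L, 3 bi:d H.
  The penult (syllable 2, klo) is light, so stress falls on the antepenult (syllable 1, pi:).
  → primary stress on syllable 1.
Suffixed `pi:.klo.bi:d.bu` (4 syllables):
  Weights: 2 klo L, 3 bi:d H, 4 bu L.
  The penult (syllable 3, bi:d) is heavy, so it takes stress.
  → primary stress on syllable 3.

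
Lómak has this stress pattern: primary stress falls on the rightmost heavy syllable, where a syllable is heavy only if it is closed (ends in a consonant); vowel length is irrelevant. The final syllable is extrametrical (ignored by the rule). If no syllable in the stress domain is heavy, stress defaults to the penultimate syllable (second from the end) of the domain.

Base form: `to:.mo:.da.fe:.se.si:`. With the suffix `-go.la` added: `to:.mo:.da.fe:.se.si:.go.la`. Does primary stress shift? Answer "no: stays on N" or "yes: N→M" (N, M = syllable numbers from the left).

Base `to:.mo:.da.fe:.se.si:` (6 syllables):
  The final syllable (6, si:) is extrametrical; the stress domain is syllables 1–5.
  Weights: 1 to: L, 2 mo: L, 3 da L, 4 fe: L, 5 se L.
  No heavy syllable in the domain; default to the penultimate syllable (second from the end) of the domain = syllable 4.
  → primary stress on syllable 4.
Suffixed `to:.mo:.da.fe:.se.si:.go.la` (8 syllables):
  The final syllable (8, la) is extrametrical; the stress domain is syllables 1–7.
  Weights: 1 to: L, 2 mo: L, 3 da L, 4 fe: L, 5 se L, 6 si: L, 7 go L.
  No heavy syllable in the domain; default to the penultimate syllable (second from the end) of the domain = syllable 6.
  → primary stress on syllable 6.

yes: 4→6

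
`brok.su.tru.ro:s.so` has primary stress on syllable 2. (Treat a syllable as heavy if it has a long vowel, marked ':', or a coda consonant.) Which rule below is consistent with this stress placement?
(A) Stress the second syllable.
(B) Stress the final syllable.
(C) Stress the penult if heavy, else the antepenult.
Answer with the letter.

A

Rule A → syllable 2 ✓.
Rule B → syllable 5 (observed: 2).
Rule C → syllable 4 (observed: 2).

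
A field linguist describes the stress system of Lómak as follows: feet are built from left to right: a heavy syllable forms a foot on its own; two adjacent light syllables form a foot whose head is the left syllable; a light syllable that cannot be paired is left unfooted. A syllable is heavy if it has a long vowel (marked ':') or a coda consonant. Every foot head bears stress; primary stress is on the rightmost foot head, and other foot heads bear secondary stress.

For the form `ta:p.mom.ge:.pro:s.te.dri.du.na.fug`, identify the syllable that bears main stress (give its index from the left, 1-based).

Weights: 1 ta:p H, 2 mom H, 3 ge: H, 4 pro:s H, 5 te L, 6 dri L, 7 du L, 8 na L, 9 fug H.
Parse left to right (heavy = foot alone; LL = one foot; stranded L unfooted): (ˈta:p) (ˈmom) (ˈge:) (ˈpro:s) (ˈte.dri) (ˈdu.na) (ˈfug).
Foot heads: 1, 2, 3, 4, 5, 7, 9.
Primary stress on the rightmost head = syllable 9.
Primary stress: syllable 9 → ta:p.mom.ge:.pro:s.te.dri.du.na.ˈfug.

9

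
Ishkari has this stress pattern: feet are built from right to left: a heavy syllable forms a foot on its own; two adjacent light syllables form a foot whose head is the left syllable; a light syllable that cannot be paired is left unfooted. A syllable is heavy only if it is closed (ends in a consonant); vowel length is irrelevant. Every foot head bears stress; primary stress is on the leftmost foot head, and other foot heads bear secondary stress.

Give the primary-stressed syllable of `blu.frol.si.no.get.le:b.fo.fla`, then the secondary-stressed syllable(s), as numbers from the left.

primary 2, secondary 3, 5, 6, 7

Weights: 1 blu L, 2 frol H, 3 si L, 4 no L, 5 get H, 6 le:b H, 7 fo L, 8 fla L.
Parse right to left (heavy = foot alone; LL = one foot; stranded L unfooted): blu (ˈfrol) (ˈsi.no) (ˈget) (ˈle:b) (ˈfo.fla).
Foot heads: 2, 3, 5, 6, 7.
Primary stress on the leftmost head = syllable 2.
Secondary stress on 3, 5, 6, 7: blu.ˈfrol.ˌsi.no.ˌget.ˌle:b.ˌfo.fla.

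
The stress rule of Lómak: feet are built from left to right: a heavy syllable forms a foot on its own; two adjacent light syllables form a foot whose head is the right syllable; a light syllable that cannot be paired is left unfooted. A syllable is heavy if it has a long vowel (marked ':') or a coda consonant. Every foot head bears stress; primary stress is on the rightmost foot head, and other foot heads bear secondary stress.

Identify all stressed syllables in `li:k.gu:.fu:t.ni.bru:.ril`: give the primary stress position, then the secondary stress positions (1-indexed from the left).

Weights: 1 li:k H, 2 gu: H, 3 fu:t H, 4 ni L, 5 bru: H, 6 ril H.
Parse left to right (heavy = foot alone; LL = one foot; stranded L unfooted): (ˈli:k) (ˈgu:) (ˈfu:t) ni (ˈbru:) (ˈril).
Foot heads: 1, 2, 3, 5, 6.
Primary stress on the rightmost head = syllable 6.
Secondary stress on 1, 2, 3, 5: ˌli:k.ˌgu:.ˌfu:t.ni.ˌbru:.ˈril.

primary 6, secondary 1, 2, 3, 5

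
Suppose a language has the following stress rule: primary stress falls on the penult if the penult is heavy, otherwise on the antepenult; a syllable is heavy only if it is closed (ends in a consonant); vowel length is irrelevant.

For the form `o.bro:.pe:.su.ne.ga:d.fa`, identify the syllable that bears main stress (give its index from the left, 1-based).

Weights: 5 ne L, 6 ga:d H, 7 fa L.
The penult (syllable 6, ga:d) is heavy, so it takes stress.
Primary stress: syllable 6 → o.bro:.pe:.su.ne.ˈga:d.fa.

6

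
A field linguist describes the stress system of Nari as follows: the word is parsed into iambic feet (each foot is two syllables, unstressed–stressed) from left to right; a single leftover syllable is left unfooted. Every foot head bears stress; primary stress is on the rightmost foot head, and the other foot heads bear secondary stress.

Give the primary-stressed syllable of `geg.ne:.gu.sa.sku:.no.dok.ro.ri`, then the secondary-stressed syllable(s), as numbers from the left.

primary 8, secondary 2, 4, 6

Parse left to right into iambic (σˈσ) feet: (geg.ˈne:) (gu.ˈsa) (sku:.ˈno) (dok.ˈro) ri. Syllable 9 is left unfooted.
Foot heads (stressed positions): 2, 4, 6, 8.
End Rule Rightmost: primary stress on the rightmost head = syllable 8.
Secondary stress on 2, 4, 6: geg.ˌne:.gu.ˌsa.sku:.ˌno.dok.ˈro.ri.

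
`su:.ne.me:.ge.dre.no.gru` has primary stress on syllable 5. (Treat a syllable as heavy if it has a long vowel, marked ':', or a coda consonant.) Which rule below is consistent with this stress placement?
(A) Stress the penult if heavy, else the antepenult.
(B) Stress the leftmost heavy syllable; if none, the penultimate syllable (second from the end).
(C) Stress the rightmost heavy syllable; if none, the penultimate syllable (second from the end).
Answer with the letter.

Rule A → syllable 5 ✓.
Rule B → syllable 1 (observed: 5).
Rule C → syllable 3 (observed: 5).

A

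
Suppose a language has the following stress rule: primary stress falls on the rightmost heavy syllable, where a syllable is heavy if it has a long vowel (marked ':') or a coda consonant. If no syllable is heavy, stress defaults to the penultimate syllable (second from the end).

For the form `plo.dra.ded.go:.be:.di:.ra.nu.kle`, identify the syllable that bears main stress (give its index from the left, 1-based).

6

Weights: 1 plo L, 2 dra L, 3 ded H, 4 go: H, 5 be: H, 6 di: H, 7 ra L, 8 nu L, 9 kle L.
Heavy syllables in the domain: 3, 4, 5, 6. The rightmost is syllable 6 (di:).
Primary stress: syllable 6 → plo.dra.ded.go:.be:.ˈdi:.ra.nu.kle.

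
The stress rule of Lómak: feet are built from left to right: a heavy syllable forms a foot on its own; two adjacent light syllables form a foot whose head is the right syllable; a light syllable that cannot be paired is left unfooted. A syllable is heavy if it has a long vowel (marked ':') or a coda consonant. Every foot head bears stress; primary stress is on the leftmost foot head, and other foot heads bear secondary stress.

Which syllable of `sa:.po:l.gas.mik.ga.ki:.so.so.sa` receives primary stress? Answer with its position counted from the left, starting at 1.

1

Weights: 1 sa: H, 2 po:l H, 3 gas H, 4 mik H, 5 ga L, 6 ki: H, 7 so L, 8 so L, 9 sa L.
Parse left to right (heavy = foot alone; LL = one foot; stranded L unfooted): (ˈsa:) (ˈpo:l) (ˈgas) (ˈmik) ga (ˈki:) (so.ˈso) sa.
Foot heads: 1, 2, 3, 4, 6, 8.
Primary stress on the leftmost head = syllable 1.
Primary stress: syllable 1 → ˈsa:.po:l.gas.mik.ga.ki:.so.so.sa.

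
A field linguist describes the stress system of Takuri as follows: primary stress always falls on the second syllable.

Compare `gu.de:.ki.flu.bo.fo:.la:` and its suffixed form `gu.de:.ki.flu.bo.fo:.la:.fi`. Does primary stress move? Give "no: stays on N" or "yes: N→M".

Base `gu.de:.ki.flu.bo.fo:.la:` (7 syllables):
  The word has 7 syllables; the second syllable is syllable 2 (de:).
  → primary stress on syllable 2.
Suffixed `gu.de:.ki.flu.bo.fo:.la:.fi` (8 syllables):
  The word has 8 syllables; the second syllable is syllable 2 (de:).
  → primary stress on syllable 2.

no: stays on 2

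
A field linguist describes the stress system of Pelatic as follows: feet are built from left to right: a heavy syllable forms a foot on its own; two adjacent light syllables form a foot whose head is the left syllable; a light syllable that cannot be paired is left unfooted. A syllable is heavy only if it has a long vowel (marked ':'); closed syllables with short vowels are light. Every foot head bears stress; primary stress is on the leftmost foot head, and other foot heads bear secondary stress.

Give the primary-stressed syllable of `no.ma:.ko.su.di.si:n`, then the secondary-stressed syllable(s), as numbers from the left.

primary 2, secondary 3, 6

Weights: 1 no L, 2 ma: H, 3 ko L, 4 su L, 5 di L, 6 si:n H.
Parse left to right (heavy = foot alone; LL = one foot; stranded L unfooted): no (ˈma:) (ˈko.su) di (ˈsi:n).
Foot heads: 2, 3, 6.
Primary stress on the leftmost head = syllable 2.
Secondary stress on 3, 6: no.ˈma:.ˌko.su.di.ˌsi:n.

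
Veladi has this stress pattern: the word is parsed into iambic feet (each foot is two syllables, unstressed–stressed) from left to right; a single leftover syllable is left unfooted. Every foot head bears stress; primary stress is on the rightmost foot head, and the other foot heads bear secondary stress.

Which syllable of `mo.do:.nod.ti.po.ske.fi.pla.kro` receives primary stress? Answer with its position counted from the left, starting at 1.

8

Parse left to right into iambic (σˈσ) feet: (mo.ˈdo:) (nod.ˈti) (po.ˈske) (fi.ˈpla) kro. Syllable 9 is left unfooted.
Foot heads (stressed positions): 2, 4, 6, 8.
End Rule Rightmost: primary stress on the rightmost head = syllable 8.
Primary stress: syllable 8 → mo.do:.nod.ti.po.ske.fi.ˈpla.kro.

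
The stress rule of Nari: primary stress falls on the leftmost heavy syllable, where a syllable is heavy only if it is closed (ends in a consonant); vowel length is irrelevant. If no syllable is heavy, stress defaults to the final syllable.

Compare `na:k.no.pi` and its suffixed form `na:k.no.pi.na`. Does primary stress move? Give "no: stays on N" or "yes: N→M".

no: stays on 1

Base `na:k.no.pi` (3 syllables):
  Weights: 1 na:k H, 2 no L, 3 pi L.
  Heavy syllables in the domain: 1. The leftmost is syllable 1 (na:k).
  → primary stress on syllable 1.
Suffixed `na:k.no.pi.na` (4 syllables):
  Weights: 1 na:k H, 2 no L, 3 pi L, 4 na L.
  Heavy syllables in the domain: 1. The leftmost is syllable 1 (na:k).
  → primary stress on syllable 1.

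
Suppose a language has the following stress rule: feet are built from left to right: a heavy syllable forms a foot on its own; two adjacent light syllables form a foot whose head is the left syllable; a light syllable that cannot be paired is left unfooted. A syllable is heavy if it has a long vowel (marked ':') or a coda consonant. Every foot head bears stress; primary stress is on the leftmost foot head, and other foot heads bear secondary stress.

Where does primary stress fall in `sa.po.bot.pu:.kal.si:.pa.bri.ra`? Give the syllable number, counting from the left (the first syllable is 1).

Weights: 1 sa L, 2 po L, 3 bot H, 4 pu: H, 5 kal H, 6 si: H, 7 pa L, 8 bri L, 9 ra L.
Parse left to right (heavy = foot alone; LL = one foot; stranded L unfooted): (ˈsa.po) (ˈbot) (ˈpu:) (ˈkal) (ˈsi:) (ˈpa.bri) ra.
Foot heads: 1, 3, 4, 5, 6, 7.
Primary stress on the leftmost head = syllable 1.
Primary stress: syllable 1 → ˈsa.po.bot.pu:.kal.si:.pa.bri.ra.

1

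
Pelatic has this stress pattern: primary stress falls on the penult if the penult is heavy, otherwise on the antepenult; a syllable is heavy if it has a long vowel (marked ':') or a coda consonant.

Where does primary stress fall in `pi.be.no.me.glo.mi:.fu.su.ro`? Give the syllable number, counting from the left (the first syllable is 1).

7

Weights: 7 fu L, 8 su L, 9 ro L.
The penult (syllable 8, su) is light, so stress falls on the antepenult (syllable 7, fu).
Primary stress: syllable 7 → pi.be.no.me.glo.mi:.ˈfu.su.ro.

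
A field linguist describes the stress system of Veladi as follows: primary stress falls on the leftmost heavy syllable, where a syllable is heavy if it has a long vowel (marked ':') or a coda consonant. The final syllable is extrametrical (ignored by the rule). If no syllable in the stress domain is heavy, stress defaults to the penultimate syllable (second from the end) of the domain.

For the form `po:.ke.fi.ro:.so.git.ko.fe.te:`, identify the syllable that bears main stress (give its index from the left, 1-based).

The final syllable (9, te:) is extrametrical; the stress domain is syllables 1–8.
Weights: 1 po: H, 2 ke L, 3 fi L, 4 ro: H, 5 so L, 6 git H, 7 ko L, 8 fe L.
Heavy syllables in the domain: 1, 4, 6. The leftmost is syllable 1 (po:).
Primary stress: syllable 1 → ˈpo:.ke.fi.ro:.so.git.ko.fe.te:.

1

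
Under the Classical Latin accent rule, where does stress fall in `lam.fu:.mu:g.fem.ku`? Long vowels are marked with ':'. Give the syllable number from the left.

Classical Latin: stress the penult if heavy (long vowel or closed), else the antepenult.
Weights: 3 mu:g H, 4 fem H, 5 ku L.
The penult (syllable 4, fem) is heavy, so it takes stress.
Stress on syllable 4: lam.fu:.mu:g.ˈfem.ku.

4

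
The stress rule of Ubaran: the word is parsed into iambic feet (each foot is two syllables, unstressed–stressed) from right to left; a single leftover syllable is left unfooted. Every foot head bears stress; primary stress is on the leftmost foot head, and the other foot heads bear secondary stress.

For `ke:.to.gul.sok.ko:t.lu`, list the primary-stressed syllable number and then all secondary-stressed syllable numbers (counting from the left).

primary 2, secondary 4, 6

Parse right to left into iambic (σˈσ) feet: (ke:.ˈto) (gul.ˈsok) (ko:t.ˈlu).
Foot heads (stressed positions): 2, 4, 6.
End Rule Leftmost: primary stress on the leftmost head = syllable 2.
Secondary stress on 4, 6: ke:.ˈto.gul.ˌsok.ko:t.ˌlu.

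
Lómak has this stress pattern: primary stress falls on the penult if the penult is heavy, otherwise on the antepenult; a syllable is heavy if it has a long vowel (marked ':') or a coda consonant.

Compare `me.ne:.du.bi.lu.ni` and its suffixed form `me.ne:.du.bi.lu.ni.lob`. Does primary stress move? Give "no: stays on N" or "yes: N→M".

Base `me.ne:.du.bi.lu.ni` (6 syllables):
  Weights: 4 bi L, 5 lu L, 6 ni L.
  The penult (syllable 5, lu) is light, so stress falls on the antepenult (syllable 4, bi).
  → primary stress on syllable 4.
Suffixed `me.ne:.du.bi.lu.ni.lob` (7 syllables):
  Weights: 5 lu L, 6 ni L, 7 lob H.
  The penult (syllable 6, ni) is light, so stress falls on the antepenult (syllable 5, lu).
  → primary stress on syllable 5.

yes: 4→5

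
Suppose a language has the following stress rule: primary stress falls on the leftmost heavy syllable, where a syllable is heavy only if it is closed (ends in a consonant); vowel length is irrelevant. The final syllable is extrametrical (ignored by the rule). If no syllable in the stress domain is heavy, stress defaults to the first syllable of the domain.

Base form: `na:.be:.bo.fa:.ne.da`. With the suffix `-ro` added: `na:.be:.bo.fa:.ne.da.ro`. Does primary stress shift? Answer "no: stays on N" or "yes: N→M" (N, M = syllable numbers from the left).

no: stays on 1

Base `na:.be:.bo.fa:.ne.da` (6 syllables):
  The final syllable (6, da) is extrametrical; the stress domain is syllables 1–5.
  Weights: 1 na: L, 2 be: L, 3 bo L, 4 fa: L, 5 ne L.
  No heavy syllable in the domain; default to the first syllable of the domain = syllable 1.
  → primary stress on syllable 1.
Suffixed `na:.be:.bo.fa:.ne.da.ro` (7 syllables):
  The final syllable (7, ro) is extrametrical; the stress domain is syllables 1–6.
  Weights: 1 na: L, 2 be: L, 3 bo L, 4 fa: L, 5 ne L, 6 da L.
  No heavy syllable in the domain; default to the first syllable of the domain = syllable 1.
  → primary stress on syllable 1.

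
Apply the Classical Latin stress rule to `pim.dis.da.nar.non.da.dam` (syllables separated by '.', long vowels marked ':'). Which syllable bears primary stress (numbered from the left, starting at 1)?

5

Classical Latin: stress the penult if heavy (long vowel or closed), else the antepenult.
Weights: 5 non H, 6 da L, 7 dam H.
The penult (syllable 6, da) is light, so stress falls on the antepenult (syllable 5, non).
Stress on syllable 5: pim.dis.da.nar.ˈnon.da.dam.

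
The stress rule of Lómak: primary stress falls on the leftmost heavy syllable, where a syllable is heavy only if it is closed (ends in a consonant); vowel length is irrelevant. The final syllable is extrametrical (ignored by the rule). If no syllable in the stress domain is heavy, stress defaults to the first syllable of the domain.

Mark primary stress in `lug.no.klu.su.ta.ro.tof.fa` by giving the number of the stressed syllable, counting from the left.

The final syllable (8, fa) is extrametrical; the stress domain is syllables 1–7.
Weights: 1 lug H, 2 no L, 3 klu L, 4 su L, 5 ta L, 6 ro L, 7 tof H.
Heavy syllables in the domain: 1, 7. The leftmost is syllable 1 (lug).
Primary stress: syllable 1 → ˈlug.no.klu.su.ta.ro.tof.fa.

1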